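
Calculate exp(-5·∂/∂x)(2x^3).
2 x^{3} - 30 x^{2} + 150 x - 250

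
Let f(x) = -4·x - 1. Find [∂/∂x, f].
-4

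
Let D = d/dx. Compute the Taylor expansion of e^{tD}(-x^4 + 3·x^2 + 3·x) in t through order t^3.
- 4 t^{3} x + t^{2} \left(3 - 6 x^{2}\right) + t \left(- 4 x^{3} + 6 x + 3\right) - x^{4} + 3 x^{2} + 3 x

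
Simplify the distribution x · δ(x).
0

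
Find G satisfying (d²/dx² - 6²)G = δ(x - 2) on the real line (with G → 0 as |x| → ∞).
-\frac{e^{-6|x - 2|}}{12}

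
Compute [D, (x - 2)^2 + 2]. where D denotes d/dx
2 x - 4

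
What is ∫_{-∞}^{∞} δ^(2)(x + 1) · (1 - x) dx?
0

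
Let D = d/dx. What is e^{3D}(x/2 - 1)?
\frac{x}{2} + \frac{1}{2}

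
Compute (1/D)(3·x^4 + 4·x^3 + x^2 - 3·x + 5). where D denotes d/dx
\frac{3 x^{5}}{5} + x^{4} + \frac{x^{3}}{3} - \frac{3 x^{2}}{2} + 5 x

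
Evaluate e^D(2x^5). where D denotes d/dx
2 x^{5} + 10 x^{4} + 20 x^{3} + 20 x^{2} + 10 x + 2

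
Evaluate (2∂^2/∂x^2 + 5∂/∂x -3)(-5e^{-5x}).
- 110 e^{- 5 x}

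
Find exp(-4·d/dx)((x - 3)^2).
x^{2} - 14 x + 49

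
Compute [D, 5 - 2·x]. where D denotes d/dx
-2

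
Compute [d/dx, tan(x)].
\frac{1}{\cos^{2}{\left(x \right)}}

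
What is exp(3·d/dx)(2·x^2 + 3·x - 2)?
2 x^{2} + 15 x + 25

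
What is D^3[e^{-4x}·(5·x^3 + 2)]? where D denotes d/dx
2 \left(- 160 x^{3} + 360 x^{2} - 180 x - 49\right) e^{- 4 x}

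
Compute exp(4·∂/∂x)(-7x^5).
- 7 x^{5} - 140 x^{4} - 1120 x^{3} - 4480 x^{2} - 8960 x - 7168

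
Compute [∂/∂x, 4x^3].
12 x^{2}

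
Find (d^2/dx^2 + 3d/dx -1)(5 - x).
x - 8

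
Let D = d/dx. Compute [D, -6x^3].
- 18 x^{2}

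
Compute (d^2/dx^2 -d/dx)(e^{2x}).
2 e^{2 x}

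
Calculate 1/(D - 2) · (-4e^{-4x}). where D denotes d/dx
\frac{2 e^{- 4 x}}{3}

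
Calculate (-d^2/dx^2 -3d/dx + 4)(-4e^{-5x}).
24 e^{- 5 x}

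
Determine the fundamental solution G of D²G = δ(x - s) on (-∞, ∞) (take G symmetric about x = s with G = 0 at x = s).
\frac{|x - s|}{2}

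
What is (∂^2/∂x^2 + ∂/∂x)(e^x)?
2 e^{x}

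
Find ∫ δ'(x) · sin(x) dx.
-1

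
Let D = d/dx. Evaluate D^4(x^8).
1680 x^{4}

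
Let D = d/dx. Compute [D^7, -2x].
-14D^{6}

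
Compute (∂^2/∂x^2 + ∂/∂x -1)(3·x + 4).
- 3 x - 1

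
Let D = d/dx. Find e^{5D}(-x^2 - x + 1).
- x^{2} - 11 x - 29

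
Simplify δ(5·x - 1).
\frac{\delta(x - 1/5)}{5}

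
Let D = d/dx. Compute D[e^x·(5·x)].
5 \left(x + 1\right) e^{x}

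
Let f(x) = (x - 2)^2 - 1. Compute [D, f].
2 x - 4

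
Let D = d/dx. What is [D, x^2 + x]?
2 x + 1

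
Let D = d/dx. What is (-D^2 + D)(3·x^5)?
15 x^{3} \left(x - 4\right)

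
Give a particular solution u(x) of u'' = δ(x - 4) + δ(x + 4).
\frac{|x - 4|}{2} + \frac{|x + 4|}{2}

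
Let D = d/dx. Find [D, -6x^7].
- 42 x^{6}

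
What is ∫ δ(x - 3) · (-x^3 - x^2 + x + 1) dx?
-32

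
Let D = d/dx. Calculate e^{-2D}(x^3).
x^{3} - 6 x^{2} + 12 x - 8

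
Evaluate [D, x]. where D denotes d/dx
1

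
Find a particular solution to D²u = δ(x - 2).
\frac{|x - 2|}{2}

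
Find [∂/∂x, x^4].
4 x^{3}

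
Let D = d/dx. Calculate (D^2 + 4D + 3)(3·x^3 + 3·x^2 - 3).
9 x^{3} + 45 x^{2} + 42 x - 3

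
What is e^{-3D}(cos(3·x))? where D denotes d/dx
\cos{\left(3 x - 9 \right)}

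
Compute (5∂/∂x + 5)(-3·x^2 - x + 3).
- 15 x^{2} - 35 x + 10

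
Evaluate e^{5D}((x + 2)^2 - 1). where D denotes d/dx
x^{2} + 14 x + 48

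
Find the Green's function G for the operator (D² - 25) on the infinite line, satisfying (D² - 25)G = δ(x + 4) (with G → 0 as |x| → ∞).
-\frac{e^{-5|x + 4|}}{10}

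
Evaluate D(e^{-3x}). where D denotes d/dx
- 3 e^{- 3 x}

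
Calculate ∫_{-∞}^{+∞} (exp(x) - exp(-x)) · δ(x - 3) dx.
2 \sinh{\left(3 \right)}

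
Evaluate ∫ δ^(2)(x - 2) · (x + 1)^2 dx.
2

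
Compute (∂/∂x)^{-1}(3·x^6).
\frac{3 x^{7}}{7}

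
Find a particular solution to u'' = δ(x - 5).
\frac{|x - 5|}{2}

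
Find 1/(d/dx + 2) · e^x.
\frac{e^{x}}{3}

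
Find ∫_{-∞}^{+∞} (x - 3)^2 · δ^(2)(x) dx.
2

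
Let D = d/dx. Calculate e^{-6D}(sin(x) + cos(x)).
\sqrt{2} \cos{\left(- x + \frac{\pi}{4} + 6 \right)}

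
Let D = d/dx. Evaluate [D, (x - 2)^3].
3 \left(x - 2\right)^{2}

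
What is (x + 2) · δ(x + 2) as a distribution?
0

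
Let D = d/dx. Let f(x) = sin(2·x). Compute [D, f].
2 \cos{\left(2 x \right)}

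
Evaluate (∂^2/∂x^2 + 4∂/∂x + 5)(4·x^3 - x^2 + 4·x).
20 x^{3} + 43 x^{2} + 36 x + 14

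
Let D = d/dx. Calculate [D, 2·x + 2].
2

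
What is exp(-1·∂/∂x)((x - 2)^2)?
x^{2} - 6 x + 9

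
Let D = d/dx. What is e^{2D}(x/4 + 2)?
\frac{x}{4} + \frac{5}{2}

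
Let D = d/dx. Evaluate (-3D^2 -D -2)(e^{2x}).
- 16 e^{2 x}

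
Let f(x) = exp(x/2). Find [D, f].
\frac{e^{\frac{x}{2}}}{2}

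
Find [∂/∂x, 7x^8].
56 x^{7}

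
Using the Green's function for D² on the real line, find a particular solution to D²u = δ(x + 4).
\frac{|x + 4|}{2}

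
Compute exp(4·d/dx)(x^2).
x^{2} + 8 x + 16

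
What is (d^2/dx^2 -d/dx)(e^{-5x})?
30 e^{- 5 x}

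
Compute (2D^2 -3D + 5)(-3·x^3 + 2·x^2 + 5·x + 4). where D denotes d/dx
- 15 x^{3} + 37 x^{2} - 23 x + 13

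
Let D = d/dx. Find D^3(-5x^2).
0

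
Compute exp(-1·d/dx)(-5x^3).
- 5 x^{3} + 15 x^{2} - 15 x + 5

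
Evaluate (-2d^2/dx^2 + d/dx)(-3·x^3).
9 x \left(4 - x\right)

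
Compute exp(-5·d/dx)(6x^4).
6 x^{4} - 120 x^{3} + 900 x^{2} - 3000 x + 3750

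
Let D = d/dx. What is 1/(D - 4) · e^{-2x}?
- \frac{e^{- 2 x}}{6}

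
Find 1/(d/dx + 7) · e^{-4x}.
\frac{e^{- 4 x}}{3}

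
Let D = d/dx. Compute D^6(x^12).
665280 x^{6}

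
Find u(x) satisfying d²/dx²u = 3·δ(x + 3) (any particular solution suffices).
\frac{3|x + 3|}{2}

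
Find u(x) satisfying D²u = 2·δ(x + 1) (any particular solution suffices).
|x + 1|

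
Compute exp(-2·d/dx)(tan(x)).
\tan{\left(x - 2 \right)}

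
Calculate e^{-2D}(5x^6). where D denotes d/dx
5 x^{6} - 60 x^{5} + 300 x^{4} - 800 x^{3} + 1200 x^{2} - 960 x + 320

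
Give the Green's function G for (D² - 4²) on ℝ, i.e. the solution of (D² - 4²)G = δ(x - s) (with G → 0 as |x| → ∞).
-\frac{e^{-4|x-s|}}{8}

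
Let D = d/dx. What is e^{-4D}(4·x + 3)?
4 x - 13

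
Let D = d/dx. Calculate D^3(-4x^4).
- 96 x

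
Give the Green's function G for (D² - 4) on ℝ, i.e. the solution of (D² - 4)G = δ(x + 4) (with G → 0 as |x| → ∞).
-\frac{e^{-2|x + 4|}}{4}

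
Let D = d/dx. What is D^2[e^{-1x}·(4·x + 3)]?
\left(4 x - 5\right) e^{- x}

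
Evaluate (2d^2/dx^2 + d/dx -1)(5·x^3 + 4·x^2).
- 5 x^{3} + 11 x^{2} + 68 x + 16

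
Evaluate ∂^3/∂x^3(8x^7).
1680 x^{4}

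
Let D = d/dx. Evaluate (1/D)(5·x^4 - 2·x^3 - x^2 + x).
x^{5} - \frac{x^{4}}{2} - \frac{x^{3}}{3} + \frac{x^{2}}{2}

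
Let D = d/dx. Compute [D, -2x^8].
- 16 x^{7}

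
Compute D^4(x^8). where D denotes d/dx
1680 x^{4}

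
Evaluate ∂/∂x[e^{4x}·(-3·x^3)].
x^{2} \left(- 12 x - 9\right) e^{4 x}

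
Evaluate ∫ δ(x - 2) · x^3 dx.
8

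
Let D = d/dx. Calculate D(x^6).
6 x^{5}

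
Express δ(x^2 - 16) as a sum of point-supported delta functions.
\frac{\delta(x + 4) + \delta(x - 4)}{8}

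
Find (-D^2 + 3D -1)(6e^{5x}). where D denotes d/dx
- 66 e^{5 x}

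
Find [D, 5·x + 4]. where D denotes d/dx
5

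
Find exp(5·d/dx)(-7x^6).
- 7 x^{6} - 210 x^{5} - 2625 x^{4} - 17500 x^{3} - 65625 x^{2} - 131250 x - 109375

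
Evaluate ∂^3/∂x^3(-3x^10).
- 2160 x^{7}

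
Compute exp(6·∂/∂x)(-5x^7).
- 5 x^{7} - 210 x^{6} - 3780 x^{5} - 37800 x^{4} - 226800 x^{3} - 816480 x^{2} - 1632960 x - 1399680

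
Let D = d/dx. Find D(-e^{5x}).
- 5 e^{5 x}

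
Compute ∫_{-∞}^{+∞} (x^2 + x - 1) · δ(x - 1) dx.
1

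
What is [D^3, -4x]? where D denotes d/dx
-12D^{2}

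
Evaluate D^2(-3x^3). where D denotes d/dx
- 18 x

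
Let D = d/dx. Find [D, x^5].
5 x^{4}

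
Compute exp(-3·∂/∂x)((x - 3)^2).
x^{2} - 12 x + 36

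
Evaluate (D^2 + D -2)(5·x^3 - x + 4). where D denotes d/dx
- 10 x^{3} + 15 x^{2} + 32 x - 9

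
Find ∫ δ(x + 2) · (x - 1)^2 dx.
9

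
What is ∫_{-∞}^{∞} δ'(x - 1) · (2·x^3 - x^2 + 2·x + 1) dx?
-6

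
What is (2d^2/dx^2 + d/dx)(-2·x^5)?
10 x^{3} \left(- x - 8\right)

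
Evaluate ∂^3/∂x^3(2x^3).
12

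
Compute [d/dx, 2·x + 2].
2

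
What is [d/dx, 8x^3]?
24 x^{2}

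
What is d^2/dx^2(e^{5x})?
25 e^{5 x}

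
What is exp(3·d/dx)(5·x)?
5 x + 15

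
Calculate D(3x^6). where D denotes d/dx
18 x^{5}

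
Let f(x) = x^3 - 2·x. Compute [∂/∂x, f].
3 x^{2} - 2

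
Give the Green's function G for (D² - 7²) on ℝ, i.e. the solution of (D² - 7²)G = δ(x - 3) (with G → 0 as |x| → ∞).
-\frac{e^{-7|x - 3|}}{14}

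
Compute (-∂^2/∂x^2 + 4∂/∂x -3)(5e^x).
0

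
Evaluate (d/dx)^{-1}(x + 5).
\frac{x^{2}}{2} + 5 x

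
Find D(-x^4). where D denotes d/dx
- 4 x^{3}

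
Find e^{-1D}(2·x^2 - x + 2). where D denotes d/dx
2 x^{2} - 5 x + 5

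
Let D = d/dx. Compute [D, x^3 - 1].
3 x^{2}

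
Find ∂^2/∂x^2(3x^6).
90 x^{4}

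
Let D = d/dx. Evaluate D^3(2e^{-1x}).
- 2 e^{- x}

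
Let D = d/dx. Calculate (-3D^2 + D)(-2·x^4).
8 x^{2} \left(9 - x\right)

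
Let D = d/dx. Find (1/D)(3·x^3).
\frac{3 x^{4}}{4}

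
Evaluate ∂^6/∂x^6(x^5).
0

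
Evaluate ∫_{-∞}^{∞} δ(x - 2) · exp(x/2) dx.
e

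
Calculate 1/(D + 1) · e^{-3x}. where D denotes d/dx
- \frac{e^{- 3 x}}{2}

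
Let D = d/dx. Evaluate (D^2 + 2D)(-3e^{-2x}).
0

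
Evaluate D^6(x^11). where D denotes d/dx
332640 x^{5}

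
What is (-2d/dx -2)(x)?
- 2 x - 2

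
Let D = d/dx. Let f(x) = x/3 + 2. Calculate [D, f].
\frac{1}{3}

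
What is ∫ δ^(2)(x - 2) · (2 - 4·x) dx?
0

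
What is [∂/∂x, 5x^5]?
25 x^{4}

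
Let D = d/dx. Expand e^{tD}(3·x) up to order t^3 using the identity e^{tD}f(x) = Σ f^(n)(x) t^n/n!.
3 t + 3 x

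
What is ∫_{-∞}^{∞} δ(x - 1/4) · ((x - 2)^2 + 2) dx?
\frac{81}{16}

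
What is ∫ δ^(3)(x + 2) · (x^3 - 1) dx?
-6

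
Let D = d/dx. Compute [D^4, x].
4D^{3}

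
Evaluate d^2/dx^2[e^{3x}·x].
\left(9 x + 6\right) e^{3 x}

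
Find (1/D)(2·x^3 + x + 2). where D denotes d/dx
\frac{x^{4}}{2} + \frac{x^{2}}{2} + 2 x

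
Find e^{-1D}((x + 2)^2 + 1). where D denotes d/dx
x^{2} + 2 x + 2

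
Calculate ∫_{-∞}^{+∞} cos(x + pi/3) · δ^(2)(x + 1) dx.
- \sin{\left(\frac{\pi}{6} + 1 \right)}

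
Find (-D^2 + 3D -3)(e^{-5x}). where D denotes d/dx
- 43 e^{- 5 x}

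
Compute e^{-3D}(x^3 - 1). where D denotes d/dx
x^{3} - 9 x^{2} + 27 x - 28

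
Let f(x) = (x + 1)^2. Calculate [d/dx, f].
2 x + 2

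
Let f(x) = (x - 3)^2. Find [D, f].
2 x - 6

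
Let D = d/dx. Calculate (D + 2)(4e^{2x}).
16 e^{2 x}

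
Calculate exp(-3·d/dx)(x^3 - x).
x^{3} - 9 x^{2} + 26 x - 24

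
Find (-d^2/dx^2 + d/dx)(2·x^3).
6 x \left(x - 2\right)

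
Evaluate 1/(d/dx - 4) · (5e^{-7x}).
- \frac{5 e^{- 7 x}}{11}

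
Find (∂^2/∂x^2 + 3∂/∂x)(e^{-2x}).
- 2 e^{- 2 x}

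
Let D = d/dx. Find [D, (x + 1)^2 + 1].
2 x + 2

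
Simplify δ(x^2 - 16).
\frac{\delta(x - 4) + \delta(x + 4)}{8}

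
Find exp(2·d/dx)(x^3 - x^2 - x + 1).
x^{3} + 5 x^{2} + 7 x + 3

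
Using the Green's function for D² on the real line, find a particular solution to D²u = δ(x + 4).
\frac{|x + 4|}{2}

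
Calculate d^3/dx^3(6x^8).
2016 x^{5}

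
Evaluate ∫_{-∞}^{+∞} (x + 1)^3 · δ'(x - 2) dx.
-27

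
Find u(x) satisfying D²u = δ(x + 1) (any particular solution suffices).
\frac{|x + 1|}{2}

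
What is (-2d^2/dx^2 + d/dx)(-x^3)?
3 x \left(4 - x\right)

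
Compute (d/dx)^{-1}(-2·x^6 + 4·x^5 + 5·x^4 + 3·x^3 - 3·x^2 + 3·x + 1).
- \frac{2 x^{7}}{7} + \frac{2 x^{6}}{3} + x^{5} + \frac{3 x^{4}}{4} - x^{3} + \frac{3 x^{2}}{2} + x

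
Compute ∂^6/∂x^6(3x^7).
15120 x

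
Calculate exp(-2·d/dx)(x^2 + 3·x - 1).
x^{2} - x - 3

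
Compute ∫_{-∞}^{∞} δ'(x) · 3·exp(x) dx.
-3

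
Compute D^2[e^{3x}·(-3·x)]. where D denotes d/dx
\left(- 27 x - 18\right) e^{3 x}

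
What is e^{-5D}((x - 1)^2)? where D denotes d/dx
x^{2} - 12 x + 36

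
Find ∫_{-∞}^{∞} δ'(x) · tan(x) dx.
-1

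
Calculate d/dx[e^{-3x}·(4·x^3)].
12 x^{2} \left(1 - x\right) e^{- 3 x}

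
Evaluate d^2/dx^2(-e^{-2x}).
- 4 e^{- 2 x}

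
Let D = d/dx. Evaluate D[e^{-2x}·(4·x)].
4 \left(1 - 2 x\right) e^{- 2 x}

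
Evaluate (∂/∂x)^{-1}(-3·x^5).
- \frac{x^{6}}{2}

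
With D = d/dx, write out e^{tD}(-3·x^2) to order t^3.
- 3 t^{2} - 6 t x - 3 x^{2}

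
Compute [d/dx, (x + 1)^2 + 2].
2 x + 2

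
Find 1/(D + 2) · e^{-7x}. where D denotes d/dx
- \frac{e^{- 7 x}}{5}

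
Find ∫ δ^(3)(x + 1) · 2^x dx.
- \frac{\log{\left(2 \right)}^{3}}{2}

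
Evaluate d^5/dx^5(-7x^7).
- 17640 x^{2}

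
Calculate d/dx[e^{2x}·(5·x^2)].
10 x \left(x + 1\right) e^{2 x}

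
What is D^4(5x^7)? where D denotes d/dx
4200 x^{3}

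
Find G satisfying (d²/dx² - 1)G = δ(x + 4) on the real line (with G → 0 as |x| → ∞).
-\frac{e^{-|x + 4|}}{2}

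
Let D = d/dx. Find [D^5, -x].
-5D^{4}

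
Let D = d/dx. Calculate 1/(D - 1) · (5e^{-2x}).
- \frac{5 e^{- 2 x}}{3}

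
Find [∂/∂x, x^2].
2 x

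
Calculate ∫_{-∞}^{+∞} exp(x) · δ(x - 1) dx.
e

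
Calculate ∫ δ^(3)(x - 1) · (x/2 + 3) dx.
0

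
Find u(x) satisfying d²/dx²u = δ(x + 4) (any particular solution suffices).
\frac{|x + 4|}{2}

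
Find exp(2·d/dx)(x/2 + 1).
\frac{x}{2} + 2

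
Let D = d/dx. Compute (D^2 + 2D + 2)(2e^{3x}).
34 e^{3 x}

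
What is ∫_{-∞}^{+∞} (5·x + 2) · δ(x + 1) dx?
-3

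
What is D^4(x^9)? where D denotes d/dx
3024 x^{5}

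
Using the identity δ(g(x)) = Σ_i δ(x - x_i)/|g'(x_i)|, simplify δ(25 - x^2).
\frac{\delta(x - 5) + \delta(x + 5)}{10}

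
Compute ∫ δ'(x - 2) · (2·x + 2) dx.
-2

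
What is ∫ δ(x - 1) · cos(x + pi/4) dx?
\cos{\left(\frac{\pi}{4} + 1 \right)}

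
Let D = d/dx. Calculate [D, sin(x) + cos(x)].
- \sin{\left(x \right)} + \cos{\left(x \right)}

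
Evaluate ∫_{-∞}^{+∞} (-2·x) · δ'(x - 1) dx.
2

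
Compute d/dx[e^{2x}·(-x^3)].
x^{2} \left(- 2 x - 3\right) e^{2 x}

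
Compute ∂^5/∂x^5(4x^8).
26880 x^{3}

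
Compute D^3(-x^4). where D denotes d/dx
- 24 x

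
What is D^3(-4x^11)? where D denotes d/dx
- 3960 x^{8}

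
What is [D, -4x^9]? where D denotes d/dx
- 36 x^{8}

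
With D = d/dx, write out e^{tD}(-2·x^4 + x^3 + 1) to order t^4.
- 2 t^{4} - t^{3} \left(8 x - 1\right) - 3 t^{2} x \left(4 x - 1\right) - t x^{2} \left(8 x - 3\right) - 2 x^{4} + x^{3} + 1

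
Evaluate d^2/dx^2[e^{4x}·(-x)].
\left(- 16 x - 8\right) e^{4 x}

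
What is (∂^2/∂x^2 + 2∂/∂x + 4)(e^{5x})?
39 e^{5 x}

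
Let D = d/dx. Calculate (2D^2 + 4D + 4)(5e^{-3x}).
50 e^{- 3 x}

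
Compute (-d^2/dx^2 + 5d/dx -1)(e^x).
3 e^{x}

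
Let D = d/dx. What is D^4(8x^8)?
13440 x^{4}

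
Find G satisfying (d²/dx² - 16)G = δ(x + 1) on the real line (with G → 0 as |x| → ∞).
-\frac{e^{-4|x + 1|}}{8}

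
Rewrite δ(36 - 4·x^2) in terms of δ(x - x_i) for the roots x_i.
\frac{\delta(x - 3) + \delta(x + 3)}{24}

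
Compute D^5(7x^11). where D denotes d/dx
388080 x^{6}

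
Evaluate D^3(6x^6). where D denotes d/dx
720 x^{3}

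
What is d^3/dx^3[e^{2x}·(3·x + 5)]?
\left(24 x + 76\right) e^{2 x}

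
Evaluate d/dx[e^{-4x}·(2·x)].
2 \left(1 - 4 x\right) e^{- 4 x}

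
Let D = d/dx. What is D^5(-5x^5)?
-600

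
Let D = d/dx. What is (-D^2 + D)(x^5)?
5 x^{3} \left(x - 4\right)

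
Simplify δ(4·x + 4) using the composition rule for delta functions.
\frac{\delta(x + 1)}{4}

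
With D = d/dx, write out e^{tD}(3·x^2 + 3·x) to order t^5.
3 t^{2} + 3 t \left(2 x + 1\right) + 3 x^{2} + 3 x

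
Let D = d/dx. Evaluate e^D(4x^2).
4 x^{2} + 8 x + 4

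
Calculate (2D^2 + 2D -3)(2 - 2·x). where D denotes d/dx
6 x - 10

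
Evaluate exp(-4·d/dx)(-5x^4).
- 5 x^{4} + 80 x^{3} - 480 x^{2} + 1280 x - 1280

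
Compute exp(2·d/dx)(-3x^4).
- 3 x^{4} - 24 x^{3} - 72 x^{2} - 96 x - 48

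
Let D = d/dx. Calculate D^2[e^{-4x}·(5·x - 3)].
8 \left(10 x - 11\right) e^{- 4 x}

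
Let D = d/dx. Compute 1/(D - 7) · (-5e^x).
\frac{5 e^{x}}{6}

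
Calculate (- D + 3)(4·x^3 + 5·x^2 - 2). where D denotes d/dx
12 x^{3} + 3 x^{2} - 10 x - 6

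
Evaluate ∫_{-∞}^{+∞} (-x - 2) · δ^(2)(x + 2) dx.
0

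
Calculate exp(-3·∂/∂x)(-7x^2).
- 7 x^{2} + 42 x - 63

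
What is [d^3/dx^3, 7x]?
21\frac{d^{2}}{dx^{2}}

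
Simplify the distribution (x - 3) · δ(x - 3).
0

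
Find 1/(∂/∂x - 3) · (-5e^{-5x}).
\frac{5 e^{- 5 x}}{8}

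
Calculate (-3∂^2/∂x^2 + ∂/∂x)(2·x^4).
8 x^{2} \left(x - 9\right)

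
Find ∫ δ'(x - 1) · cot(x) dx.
\frac{1}{\sin^{2}{\left(1 \right)}}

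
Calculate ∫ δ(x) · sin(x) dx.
0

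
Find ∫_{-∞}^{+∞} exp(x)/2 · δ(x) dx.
\frac{1}{2}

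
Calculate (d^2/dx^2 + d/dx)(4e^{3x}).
48 e^{3 x}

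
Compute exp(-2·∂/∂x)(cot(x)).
\cot{\left(x - 2 \right)}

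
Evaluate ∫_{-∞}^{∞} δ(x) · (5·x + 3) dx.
3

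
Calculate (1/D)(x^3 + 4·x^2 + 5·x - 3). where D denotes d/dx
\frac{x^{4}}{4} + \frac{4 x^{3}}{3} + \frac{5 x^{2}}{2} - 3 x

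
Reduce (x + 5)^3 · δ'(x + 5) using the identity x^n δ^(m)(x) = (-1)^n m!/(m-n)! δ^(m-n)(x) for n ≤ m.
0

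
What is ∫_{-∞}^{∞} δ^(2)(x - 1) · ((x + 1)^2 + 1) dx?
2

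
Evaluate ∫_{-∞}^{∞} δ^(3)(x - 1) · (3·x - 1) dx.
0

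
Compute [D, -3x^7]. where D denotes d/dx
- 21 x^{6}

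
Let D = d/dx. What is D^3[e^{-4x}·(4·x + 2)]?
64 \left(1 - 4 x\right) e^{- 4 x}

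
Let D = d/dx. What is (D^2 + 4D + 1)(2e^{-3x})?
- 4 e^{- 3 x}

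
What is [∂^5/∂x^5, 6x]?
30\frac{d^{4}}{dx^{4}}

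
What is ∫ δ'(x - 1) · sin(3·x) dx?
- 3 \cos{\left(3 \right)}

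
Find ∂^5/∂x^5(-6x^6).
- 4320 x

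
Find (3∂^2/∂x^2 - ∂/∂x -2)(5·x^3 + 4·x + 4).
- 10 x^{3} - 15 x^{2} + 82 x - 12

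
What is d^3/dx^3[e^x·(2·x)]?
2 \left(x + 3\right) e^{x}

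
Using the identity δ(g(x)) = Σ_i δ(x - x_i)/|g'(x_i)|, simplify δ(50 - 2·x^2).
\frac{\delta(x - 5) + \delta(x + 5)}{20}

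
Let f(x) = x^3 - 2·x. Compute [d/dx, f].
3 x^{2} - 2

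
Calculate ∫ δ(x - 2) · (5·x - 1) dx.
9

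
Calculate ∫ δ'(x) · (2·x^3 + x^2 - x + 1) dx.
1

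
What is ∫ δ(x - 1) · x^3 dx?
1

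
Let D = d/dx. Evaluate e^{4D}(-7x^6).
- 7 x^{6} - 168 x^{5} - 1680 x^{4} - 8960 x^{3} - 26880 x^{2} - 43008 x - 28672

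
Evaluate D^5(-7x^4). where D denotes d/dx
0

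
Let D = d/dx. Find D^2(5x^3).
30 x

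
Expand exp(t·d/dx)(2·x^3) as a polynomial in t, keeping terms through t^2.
2 x \left(3 t^{2} + 3 t x + x^{2}\right)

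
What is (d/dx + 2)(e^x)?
3 e^{x}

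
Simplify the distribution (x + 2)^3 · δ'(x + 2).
0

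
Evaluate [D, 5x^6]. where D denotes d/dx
30 x^{5}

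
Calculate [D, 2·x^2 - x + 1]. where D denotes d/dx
4 x - 1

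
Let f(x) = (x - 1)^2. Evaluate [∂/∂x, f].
2 x - 2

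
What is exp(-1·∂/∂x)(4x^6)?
4 x^{6} - 24 x^{5} + 60 x^{4} - 80 x^{3} + 60 x^{2} - 24 x + 4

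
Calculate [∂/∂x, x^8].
8 x^{7}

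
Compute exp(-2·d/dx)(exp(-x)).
e^{2 - x}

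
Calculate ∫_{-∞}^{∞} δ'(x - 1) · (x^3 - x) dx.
-2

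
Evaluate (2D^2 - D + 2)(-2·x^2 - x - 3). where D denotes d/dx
- 4 x^{2} + 2 x - 13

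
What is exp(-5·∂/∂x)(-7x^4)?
- 7 x^{4} + 140 x^{3} - 1050 x^{2} + 3500 x - 4375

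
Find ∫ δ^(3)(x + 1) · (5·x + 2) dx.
0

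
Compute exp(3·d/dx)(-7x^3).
- 7 x^{3} - 63 x^{2} - 189 x - 189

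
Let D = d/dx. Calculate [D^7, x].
7D^{6}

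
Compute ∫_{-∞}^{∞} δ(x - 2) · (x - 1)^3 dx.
1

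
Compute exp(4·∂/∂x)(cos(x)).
\cos{\left(x + 4 \right)}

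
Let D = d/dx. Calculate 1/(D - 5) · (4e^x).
- e^{x}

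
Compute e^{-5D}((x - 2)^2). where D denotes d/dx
x^{2} - 14 x + 49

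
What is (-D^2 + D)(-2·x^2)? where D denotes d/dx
4 - 4 x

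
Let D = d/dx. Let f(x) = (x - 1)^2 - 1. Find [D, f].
2 x - 2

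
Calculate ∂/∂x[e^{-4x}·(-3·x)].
3 \left(4 x - 1\right) e^{- 4 x}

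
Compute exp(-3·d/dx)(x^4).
x^{4} - 12 x^{3} + 54 x^{2} - 108 x + 81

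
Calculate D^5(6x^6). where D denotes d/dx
4320 x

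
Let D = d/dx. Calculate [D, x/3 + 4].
\frac{1}{3}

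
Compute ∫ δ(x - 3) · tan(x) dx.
\tan{\left(3 \right)}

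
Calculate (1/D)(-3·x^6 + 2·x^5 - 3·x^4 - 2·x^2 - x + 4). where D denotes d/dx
- \frac{3 x^{7}}{7} + \frac{x^{6}}{3} - \frac{3 x^{5}}{5} - \frac{2 x^{3}}{3} - \frac{x^{2}}{2} + 4 x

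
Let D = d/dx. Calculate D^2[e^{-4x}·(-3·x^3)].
6 x \left(- 8 x^{2} + 12 x - 3\right) e^{- 4 x}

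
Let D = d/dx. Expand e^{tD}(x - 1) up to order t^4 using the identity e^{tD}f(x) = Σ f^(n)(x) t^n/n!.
t + x - 1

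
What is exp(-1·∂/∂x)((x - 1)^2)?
x^{2} - 4 x + 4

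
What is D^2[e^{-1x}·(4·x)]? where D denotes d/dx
4 \left(x - 2\right) e^{- x}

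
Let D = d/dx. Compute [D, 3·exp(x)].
3 e^{x}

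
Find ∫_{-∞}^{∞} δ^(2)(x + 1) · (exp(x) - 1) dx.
e^{-1}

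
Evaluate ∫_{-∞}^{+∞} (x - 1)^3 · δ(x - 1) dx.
0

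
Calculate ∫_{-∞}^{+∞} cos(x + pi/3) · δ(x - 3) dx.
\cos{\left(\frac{\pi}{3} + 3 \right)}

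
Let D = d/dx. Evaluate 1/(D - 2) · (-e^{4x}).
- \frac{e^{4 x}}{2}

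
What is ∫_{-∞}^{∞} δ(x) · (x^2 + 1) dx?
1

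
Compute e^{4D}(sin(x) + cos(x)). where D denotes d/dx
\sqrt{2} \sin{\left(x + \frac{\pi}{4} + 4 \right)}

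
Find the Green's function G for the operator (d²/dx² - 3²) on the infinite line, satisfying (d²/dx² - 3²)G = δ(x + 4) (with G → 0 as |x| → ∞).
-\frac{e^{-3|x + 4|}}{6}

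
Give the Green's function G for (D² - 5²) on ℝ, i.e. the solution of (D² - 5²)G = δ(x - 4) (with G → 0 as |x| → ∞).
-\frac{e^{-5|x - 4|}}{10}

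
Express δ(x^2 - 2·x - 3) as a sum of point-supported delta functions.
\frac{\delta(x - 3) + \delta(x + 1)}{4}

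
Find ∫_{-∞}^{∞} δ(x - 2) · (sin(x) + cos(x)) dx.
\cos{\left(2 \right)} + \sin{\left(2 \right)}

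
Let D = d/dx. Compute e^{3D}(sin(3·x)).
\sin{\left(3 x + 9 \right)}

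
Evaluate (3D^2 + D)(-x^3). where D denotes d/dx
3 x \left(- x - 6\right)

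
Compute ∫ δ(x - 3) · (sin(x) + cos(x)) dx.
\cos{\left(3 \right)} + \sin{\left(3 \right)}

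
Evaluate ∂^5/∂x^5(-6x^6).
- 4320 x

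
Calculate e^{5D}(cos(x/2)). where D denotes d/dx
\cos{\left(\frac{x}{2} + \frac{5}{2} \right)}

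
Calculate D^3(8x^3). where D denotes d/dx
48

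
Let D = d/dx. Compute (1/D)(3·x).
\frac{3 x^{2}}{2}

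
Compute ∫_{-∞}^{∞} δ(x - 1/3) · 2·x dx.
\frac{2}{3}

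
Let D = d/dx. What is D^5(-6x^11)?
- 332640 x^{6}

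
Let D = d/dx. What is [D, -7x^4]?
- 28 x^{3}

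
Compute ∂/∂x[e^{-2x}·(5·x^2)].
10 x \left(1 - x\right) e^{- 2 x}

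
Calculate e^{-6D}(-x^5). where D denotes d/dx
- x^{5} + 30 x^{4} - 360 x^{3} + 2160 x^{2} - 6480 x + 7776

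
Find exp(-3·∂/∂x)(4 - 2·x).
10 - 2 x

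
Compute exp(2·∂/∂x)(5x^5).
5 x^{5} + 50 x^{4} + 200 x^{3} + 400 x^{2} + 400 x + 160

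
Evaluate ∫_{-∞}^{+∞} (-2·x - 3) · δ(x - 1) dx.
-5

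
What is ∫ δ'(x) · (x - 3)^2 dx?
6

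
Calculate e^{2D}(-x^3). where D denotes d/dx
- x^{3} - 6 x^{2} - 12 x - 8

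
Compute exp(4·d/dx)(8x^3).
8 x^{3} + 96 x^{2} + 384 x + 512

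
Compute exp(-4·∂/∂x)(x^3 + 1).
x^{3} - 12 x^{2} + 48 x - 63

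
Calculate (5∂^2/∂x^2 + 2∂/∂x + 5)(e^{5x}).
140 e^{5 x}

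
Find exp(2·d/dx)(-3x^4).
- 3 x^{4} - 24 x^{3} - 72 x^{2} - 96 x - 48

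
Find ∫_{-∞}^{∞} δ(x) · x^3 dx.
0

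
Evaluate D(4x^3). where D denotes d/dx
12 x^{2}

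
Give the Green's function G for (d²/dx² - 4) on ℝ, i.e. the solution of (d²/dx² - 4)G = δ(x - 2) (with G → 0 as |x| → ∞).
-\frac{e^{-2|x - 2|}}{4}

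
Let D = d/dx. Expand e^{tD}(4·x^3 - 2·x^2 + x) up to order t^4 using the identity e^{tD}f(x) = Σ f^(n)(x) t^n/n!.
4 t^{3} + t^{2} \left(12 x - 2\right) + t \left(12 x^{2} - 4 x + 1\right) + 4 x^{3} - 2 x^{2} + x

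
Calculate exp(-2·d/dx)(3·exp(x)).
3 e^{x - 2}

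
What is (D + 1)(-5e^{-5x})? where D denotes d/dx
20 e^{- 5 x}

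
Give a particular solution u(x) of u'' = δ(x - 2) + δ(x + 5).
\frac{|x - 2|}{2} + \frac{|x + 5|}{2}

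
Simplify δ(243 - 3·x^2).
\frac{\delta(x - 9) + \delta(x + 9)}{54}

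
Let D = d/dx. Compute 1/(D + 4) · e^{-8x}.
- \frac{e^{- 8 x}}{4}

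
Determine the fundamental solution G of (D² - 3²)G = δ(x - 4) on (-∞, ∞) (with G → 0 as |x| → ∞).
-\frac{e^{-3|x - 4|}}{6}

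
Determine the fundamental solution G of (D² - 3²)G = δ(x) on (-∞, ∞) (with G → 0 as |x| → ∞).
-\frac{e^{-3|x|}}{6}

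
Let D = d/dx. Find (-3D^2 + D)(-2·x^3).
6 x \left(6 - x\right)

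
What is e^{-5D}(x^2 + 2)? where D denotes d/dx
x^{2} - 10 x + 27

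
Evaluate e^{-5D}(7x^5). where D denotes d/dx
7 x^{5} - 175 x^{4} + 1750 x^{3} - 8750 x^{2} + 21875 x - 21875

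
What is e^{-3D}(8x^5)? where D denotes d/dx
8 x^{5} - 120 x^{4} + 720 x^{3} - 2160 x^{2} + 3240 x - 1944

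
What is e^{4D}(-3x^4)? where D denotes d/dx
- 3 x^{4} - 48 x^{3} - 288 x^{2} - 768 x - 768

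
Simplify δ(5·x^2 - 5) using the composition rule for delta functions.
\frac{\delta(x - 1) + \delta(x + 1)}{10}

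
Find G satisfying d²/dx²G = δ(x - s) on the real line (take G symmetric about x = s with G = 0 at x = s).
\frac{|x - s|}{2}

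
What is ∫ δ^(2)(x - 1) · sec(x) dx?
\left(1 + 2 \tan^{2}{\left(1 \right)}\right) \sec{\left(1 \right)}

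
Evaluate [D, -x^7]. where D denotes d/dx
- 7 x^{6}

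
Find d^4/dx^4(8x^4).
192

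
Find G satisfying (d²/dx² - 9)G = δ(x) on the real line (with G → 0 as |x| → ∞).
-\frac{e^{-3|x|}}{6}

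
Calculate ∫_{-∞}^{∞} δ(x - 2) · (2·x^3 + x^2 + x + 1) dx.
23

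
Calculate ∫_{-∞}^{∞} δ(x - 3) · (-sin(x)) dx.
- \sin{\left(3 \right)}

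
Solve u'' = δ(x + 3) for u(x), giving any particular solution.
\frac{|x + 3|}{2}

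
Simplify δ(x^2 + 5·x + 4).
\frac{\delta(x + 4) + \delta(x + 1)}{3}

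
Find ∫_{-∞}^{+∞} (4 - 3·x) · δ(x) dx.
4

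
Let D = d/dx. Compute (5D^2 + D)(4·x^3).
12 x \left(x + 10\right)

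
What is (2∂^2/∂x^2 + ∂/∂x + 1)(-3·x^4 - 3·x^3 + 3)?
- 3 x^{4} - 15 x^{3} - 81 x^{2} - 36 x + 3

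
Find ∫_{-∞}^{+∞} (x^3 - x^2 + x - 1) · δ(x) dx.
-1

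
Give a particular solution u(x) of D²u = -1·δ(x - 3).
-\frac{|x - 3|}{2}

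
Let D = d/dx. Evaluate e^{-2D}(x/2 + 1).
\frac{x}{2}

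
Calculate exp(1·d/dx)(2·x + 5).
2 x + 7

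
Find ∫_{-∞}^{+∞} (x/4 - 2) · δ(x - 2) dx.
- \frac{3}{2}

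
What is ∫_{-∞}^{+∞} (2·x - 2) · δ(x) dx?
-2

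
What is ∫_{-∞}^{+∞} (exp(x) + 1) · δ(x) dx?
2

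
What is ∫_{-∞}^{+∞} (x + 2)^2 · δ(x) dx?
4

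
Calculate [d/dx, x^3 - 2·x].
3 x^{2} - 2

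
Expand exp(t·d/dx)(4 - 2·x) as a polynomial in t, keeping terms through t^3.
- 2 t - 2 x + 4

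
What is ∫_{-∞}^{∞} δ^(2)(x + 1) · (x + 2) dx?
0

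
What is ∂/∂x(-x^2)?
- 2 x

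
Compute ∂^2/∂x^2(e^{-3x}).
9 e^{- 3 x}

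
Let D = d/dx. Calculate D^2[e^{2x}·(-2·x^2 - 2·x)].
\left(- 8 x^{2} - 24 x - 12\right) e^{2 x}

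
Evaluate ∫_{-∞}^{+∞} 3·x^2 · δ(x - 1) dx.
3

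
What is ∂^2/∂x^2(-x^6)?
- 30 x^{4}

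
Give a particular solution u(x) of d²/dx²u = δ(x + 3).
\frac{|x + 3|}{2}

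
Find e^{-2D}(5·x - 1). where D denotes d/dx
5 x - 11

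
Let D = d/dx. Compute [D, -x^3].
- 3 x^{2}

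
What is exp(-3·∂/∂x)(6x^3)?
6 x^{3} - 54 x^{2} + 162 x - 162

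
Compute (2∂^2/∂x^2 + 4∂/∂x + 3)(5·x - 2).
15 x + 14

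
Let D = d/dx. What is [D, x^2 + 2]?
2 x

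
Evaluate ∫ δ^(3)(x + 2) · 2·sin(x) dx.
2 \cos{\left(2 \right)}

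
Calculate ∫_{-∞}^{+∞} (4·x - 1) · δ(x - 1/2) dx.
1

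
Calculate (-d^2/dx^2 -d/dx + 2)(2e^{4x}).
- 36 e^{4 x}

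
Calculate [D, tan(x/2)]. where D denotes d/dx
\frac{1}{\cos{\left(x \right)} + 1}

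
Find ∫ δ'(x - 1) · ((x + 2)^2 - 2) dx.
-6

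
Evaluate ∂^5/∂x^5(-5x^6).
- 3600 x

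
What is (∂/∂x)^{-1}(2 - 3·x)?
- \frac{3 x^{2}}{2} + 2 x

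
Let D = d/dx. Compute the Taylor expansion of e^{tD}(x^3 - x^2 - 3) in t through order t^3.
t^{3} + t^{2} \left(3 x - 1\right) + t x \left(3 x - 2\right) + x^{3} - x^{2} - 3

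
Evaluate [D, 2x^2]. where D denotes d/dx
4 x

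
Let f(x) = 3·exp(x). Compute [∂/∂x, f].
3 e^{x}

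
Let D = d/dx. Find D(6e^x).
6 e^{x}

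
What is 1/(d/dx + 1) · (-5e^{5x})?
- \frac{5 e^{5 x}}{6}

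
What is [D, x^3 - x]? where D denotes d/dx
3 x^{2} - 1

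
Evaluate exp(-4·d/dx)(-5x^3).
- 5 x^{3} + 60 x^{2} - 240 x + 320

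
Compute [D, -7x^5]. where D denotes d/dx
- 35 x^{4}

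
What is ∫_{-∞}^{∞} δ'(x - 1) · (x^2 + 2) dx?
-2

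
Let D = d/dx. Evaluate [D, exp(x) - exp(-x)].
2 \cosh{\left(x \right)}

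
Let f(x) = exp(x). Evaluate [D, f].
e^{x}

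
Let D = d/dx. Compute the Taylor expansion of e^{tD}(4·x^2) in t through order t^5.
4 t^{2} + 8 t x + 4 x^{2}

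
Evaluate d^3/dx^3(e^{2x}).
8 e^{2 x}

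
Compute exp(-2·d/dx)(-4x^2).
- 4 x^{2} + 16 x - 16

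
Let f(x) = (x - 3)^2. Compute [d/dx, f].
2 x - 6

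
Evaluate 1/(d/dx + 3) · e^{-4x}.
- e^{- 4 x}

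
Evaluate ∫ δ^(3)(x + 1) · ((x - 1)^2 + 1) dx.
0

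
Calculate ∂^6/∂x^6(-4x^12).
- 2661120 x^{6}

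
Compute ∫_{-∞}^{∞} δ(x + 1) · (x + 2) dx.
1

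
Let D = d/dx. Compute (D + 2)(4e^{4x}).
24 e^{4 x}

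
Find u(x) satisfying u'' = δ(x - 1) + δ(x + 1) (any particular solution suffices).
\frac{|x - 1|}{2} + \frac{|x + 1|}{2}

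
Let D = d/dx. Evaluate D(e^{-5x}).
- 5 e^{- 5 x}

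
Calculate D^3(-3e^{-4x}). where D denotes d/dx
192 e^{- 4 x}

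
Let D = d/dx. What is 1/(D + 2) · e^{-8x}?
- \frac{e^{- 8 x}}{6}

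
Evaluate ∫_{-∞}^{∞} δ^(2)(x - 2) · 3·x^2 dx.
6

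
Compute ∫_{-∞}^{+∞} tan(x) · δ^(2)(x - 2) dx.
\frac{2 \tan{\left(2 \right)}}{\cos^{2}{\left(2 \right)}}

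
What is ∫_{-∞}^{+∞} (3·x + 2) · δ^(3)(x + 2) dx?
0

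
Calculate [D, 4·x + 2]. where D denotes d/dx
4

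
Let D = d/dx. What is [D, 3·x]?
3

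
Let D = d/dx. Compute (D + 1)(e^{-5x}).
- 4 e^{- 5 x}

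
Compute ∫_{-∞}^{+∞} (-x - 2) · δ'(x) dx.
1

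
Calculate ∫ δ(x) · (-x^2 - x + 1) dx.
1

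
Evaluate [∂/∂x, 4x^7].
28 x^{6}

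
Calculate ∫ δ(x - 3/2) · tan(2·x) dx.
\tan{\left(3 \right)}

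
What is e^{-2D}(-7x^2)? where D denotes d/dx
- 7 x^{2} + 28 x - 28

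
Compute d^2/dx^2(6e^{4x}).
96 e^{4 x}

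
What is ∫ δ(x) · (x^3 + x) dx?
0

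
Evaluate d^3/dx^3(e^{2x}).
8 e^{2 x}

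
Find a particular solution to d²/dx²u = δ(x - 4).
\frac{|x - 4|}{2}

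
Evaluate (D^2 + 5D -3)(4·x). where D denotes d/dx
20 - 12 x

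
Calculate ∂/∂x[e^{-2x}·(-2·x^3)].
x^{2} \left(4 x - 6\right) e^{- 2 x}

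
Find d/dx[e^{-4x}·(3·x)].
3 \left(1 - 4 x\right) e^{- 4 x}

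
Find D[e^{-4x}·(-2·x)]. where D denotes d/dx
2 \left(4 x - 1\right) e^{- 4 x}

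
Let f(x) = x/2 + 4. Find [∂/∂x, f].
\frac{1}{2}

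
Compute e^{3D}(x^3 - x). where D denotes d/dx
x^{3} + 9 x^{2} + 26 x + 24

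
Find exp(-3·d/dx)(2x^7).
2 x^{7} - 42 x^{6} + 378 x^{5} - 1890 x^{4} + 5670 x^{3} - 10206 x^{2} + 10206 x - 4374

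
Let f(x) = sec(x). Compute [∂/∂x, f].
\tan{\left(x \right)} \sec{\left(x \right)}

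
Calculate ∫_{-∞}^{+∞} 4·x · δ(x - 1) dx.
4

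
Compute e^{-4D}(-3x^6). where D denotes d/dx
- 3 x^{6} + 72 x^{5} - 720 x^{4} + 3840 x^{3} - 11520 x^{2} + 18432 x - 12288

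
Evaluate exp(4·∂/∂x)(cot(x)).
\cot{\left(x + 4 \right)}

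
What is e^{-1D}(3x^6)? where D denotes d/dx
3 x^{6} - 18 x^{5} + 45 x^{4} - 60 x^{3} + 45 x^{2} - 18 x + 3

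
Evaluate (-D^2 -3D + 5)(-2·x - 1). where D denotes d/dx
1 - 10 x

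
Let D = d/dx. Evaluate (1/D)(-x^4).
- \frac{x^{5}}{5}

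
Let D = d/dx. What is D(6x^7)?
42 x^{6}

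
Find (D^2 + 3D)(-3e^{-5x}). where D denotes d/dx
- 30 e^{- 5 x}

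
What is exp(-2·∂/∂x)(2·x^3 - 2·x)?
2 x^{3} - 12 x^{2} + 22 x - 12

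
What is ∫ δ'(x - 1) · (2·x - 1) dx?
-2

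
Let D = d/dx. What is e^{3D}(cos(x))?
\cos{\left(x + 3 \right)}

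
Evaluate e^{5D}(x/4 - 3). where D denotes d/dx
\frac{x}{4} - \frac{7}{4}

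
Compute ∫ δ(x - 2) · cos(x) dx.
\cos{\left(2 \right)}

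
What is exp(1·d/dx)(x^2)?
x^{2} + 2 x + 1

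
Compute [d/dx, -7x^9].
- 63 x^{8}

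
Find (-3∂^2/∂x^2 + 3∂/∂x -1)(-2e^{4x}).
74 e^{4 x}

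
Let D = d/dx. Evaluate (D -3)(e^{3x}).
0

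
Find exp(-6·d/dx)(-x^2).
- x^{2} + 12 x - 36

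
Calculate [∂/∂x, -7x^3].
- 21 x^{2}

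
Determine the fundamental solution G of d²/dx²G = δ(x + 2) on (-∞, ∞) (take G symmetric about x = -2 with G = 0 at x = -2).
\frac{|x + 2|}{2}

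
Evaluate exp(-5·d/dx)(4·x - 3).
4 x - 23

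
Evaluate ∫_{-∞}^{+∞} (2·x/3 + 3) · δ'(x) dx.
- \frac{2}{3}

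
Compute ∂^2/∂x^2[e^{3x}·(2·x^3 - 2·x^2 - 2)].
\left(18 x^{3} + 18 x^{2} - 12 x - 22\right) e^{3 x}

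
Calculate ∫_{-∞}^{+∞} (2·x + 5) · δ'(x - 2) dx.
-2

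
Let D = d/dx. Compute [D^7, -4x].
-28D^{6}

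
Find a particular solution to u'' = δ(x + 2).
\frac{|x + 2|}{2}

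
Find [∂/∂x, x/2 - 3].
\frac{1}{2}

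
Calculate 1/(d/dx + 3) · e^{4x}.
\frac{e^{4 x}}{7}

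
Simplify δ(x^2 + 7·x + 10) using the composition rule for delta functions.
\frac{\delta(x + 2) + \delta(x + 5)}{3}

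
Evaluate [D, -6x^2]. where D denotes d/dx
- 12 x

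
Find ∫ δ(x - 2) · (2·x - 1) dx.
3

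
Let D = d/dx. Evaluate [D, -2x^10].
- 20 x^{9}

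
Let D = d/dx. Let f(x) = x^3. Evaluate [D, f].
3 x^{2}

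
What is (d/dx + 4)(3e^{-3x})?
3 e^{- 3 x}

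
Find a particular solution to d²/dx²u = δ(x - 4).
\frac{|x - 4|}{2}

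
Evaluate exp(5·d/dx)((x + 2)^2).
x^{2} + 14 x + 49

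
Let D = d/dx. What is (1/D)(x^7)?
\frac{x^{8}}{8}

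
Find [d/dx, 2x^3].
6 x^{2}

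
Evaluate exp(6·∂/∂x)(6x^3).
6 x^{3} + 108 x^{2} + 648 x + 1296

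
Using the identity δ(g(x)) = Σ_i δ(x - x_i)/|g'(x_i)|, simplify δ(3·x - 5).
\frac{\delta(x - 5/3)}{3}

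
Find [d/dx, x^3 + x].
3 x^{2} + 1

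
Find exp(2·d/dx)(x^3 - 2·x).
x^{3} + 6 x^{2} + 10 x + 4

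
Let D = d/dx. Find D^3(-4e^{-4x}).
256 e^{- 4 x}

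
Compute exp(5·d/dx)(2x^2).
2 x^{2} + 20 x + 50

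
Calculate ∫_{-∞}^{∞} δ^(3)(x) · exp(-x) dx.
1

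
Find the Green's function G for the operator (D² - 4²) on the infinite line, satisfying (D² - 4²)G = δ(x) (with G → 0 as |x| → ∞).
-\frac{e^{-4|x|}}{8}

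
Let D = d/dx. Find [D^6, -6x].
-36D^{5}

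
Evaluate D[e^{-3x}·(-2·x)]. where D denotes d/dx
2 \left(3 x - 1\right) e^{- 3 x}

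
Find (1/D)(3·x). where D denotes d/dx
\frac{3 x^{2}}{2}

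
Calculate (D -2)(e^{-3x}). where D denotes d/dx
- 5 e^{- 3 x}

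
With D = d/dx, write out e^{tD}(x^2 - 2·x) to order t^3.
t^{2} + 2 t \left(x - 1\right) + x^{2} - 2 x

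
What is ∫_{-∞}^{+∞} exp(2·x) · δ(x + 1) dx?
e^{-2}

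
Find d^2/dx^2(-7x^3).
- 42 x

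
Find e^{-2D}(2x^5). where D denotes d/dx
2 x^{5} - 20 x^{4} + 80 x^{3} - 160 x^{2} + 160 x - 64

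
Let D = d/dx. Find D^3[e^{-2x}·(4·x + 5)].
8 \left(1 - 4 x\right) e^{- 2 x}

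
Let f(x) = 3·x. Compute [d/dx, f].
3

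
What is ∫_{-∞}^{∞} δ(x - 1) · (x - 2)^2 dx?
1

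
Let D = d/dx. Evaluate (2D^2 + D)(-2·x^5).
10 x^{3} \left(- x - 8\right)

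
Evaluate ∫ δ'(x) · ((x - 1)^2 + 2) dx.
2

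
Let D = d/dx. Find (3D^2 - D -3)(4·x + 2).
- 12 x - 10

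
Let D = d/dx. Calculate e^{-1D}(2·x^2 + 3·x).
2 x^{2} - x - 1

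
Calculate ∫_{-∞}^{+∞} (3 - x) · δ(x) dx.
3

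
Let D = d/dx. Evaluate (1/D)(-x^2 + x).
- \frac{x^{3}}{3} + \frac{x^{2}}{2}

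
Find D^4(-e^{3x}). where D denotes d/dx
- 81 e^{3 x}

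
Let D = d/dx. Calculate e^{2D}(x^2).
x^{2} + 4 x + 4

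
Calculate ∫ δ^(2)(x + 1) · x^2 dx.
2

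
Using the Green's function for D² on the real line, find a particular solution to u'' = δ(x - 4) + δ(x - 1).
\frac{|x - 4|}{2} + \frac{|x - 1|}{2}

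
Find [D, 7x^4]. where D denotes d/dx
28 x^{3}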